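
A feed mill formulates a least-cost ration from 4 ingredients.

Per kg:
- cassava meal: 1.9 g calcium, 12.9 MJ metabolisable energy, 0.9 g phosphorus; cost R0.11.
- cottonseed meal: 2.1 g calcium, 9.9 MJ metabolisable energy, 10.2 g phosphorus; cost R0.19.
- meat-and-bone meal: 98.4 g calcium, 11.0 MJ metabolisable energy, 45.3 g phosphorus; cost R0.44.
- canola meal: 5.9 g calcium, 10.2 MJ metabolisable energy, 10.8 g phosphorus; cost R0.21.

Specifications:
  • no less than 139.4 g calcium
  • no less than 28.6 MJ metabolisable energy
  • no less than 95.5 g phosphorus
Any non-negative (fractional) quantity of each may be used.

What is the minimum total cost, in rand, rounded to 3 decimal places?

Let x1 = kg of cassava meal, x2 = kg of cottonseed meal, x3 = kg of meat-and-bone meal, x4 = kg of canola meal.
Minimize 0.11x1 + 0.19x2 + 0.44x3 + 0.21x4 s.t.:
  1.9x1 + 2.1x2 + 98.4x3 + 5.9x4 ≥ 139.4   (calcium)
  12.9x1 + 9.9x2 + 11x3 + 10.2x4 ≥ 28.6   (metabolisable energy)
  0.9x1 + 10.2x2 + 45.3x3 + 10.8x4 ≥ 95.5   (phosphorus)
  x1, x2, x3, x4 ≥ 0.
The cheapest feasible vertex uses only cassava meal, meat-and-bone meal; cottonseed meal, canola meal are not used. Binding constraints: metabolisable energy and phosphorus.
That vertex is x1 = 0.4266, x3 = 2.1.
Hence cost = 0.11·0.4266 + 0.44·2.1 = R0.97093.

R0.971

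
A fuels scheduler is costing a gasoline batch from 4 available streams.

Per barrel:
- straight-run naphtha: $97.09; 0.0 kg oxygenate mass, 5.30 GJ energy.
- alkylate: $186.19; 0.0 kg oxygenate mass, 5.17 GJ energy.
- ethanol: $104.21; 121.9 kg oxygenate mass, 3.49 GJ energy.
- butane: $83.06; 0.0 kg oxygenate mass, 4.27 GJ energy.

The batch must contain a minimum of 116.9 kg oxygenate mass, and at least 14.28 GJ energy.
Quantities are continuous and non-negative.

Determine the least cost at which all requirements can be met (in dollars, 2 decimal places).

$300.22

Treat it as an LP. Let x1 = barrels of straight-run naphtha, x2 = barrels of alkylate, x3 = barrels of ethanol, x4 = barrels of butane.
Minimize 97.09x1 + 186.19x2 + 104.21x3 + 83.06x4 with:
  121.9x3 ≥ 116.9   (oxygenate mass)
  5.3x1 + 5.17x2 + 3.49x3 + 4.27x4 ≥ 14.28   (energy)
  x1, x2, x3, x4 ≥ 0.
At the optimum only straight-run naphtha, ethanol are positive (alkylate, butane = 0). Binding constraints: oxygenate mass and energy.
Solving gives x1 = 2.0629, x3 = 0.95898.
Hence cost = 97.09·2.0629 + 104.21·0.95898 = $300.2223.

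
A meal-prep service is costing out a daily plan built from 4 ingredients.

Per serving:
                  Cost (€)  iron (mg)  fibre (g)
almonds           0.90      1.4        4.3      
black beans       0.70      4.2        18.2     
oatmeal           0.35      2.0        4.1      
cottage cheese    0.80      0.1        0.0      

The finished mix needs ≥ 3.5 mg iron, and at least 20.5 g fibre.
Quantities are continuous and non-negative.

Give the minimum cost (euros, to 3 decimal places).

€0.788

Treat it as an LP. Let x1 = servings of almonds, x2 = servings of black beans, x3 = servings of oatmeal, x4 = servings of cottage cheese.
Minimize 0.9x1 + 0.7x2 + 0.35x3 + 0.8x4 with:
  1.4x1 + 4.2x2 + 2x3 + 0.1x4 ≥ 3.5   (iron)
  4.3x1 + 18.2x2 + 4.1x3 ≥ 20.5   (fibre)
  x1, x2, x3, x4 ≥ 0.
At the optimum only black beans is positive (almonds, oatmeal, cottage cheese = 0). The fibre requirement is met with equality.
Optimal quantities: black beans = 1.126 servings.
Hence cost = 0.7·1.126 = €0.78820.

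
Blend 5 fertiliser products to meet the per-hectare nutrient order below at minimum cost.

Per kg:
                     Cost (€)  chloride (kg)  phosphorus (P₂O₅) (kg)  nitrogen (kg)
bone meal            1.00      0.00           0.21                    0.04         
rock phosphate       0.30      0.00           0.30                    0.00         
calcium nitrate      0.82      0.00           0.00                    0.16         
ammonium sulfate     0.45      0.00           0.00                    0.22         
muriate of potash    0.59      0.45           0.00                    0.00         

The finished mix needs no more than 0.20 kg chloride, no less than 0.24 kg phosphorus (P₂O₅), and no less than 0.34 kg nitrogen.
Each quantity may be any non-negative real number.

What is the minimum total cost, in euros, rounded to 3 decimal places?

Treat it as an LP. Let x1 = kg of bone meal, x2 = kg of rock phosphate, x3 = kg of calcium nitrate, x4 = kg of ammonium sulfate, x5 = kg of muriate of potash.
min 1x1 + 0.3x2 + 0.82x3 + 0.45x4 + 0.59x5 s.t.:
  0.45x5 ≤ 0.2   (chloride)
  0.21x1 + 0.3x2 ≥ 0.24   (phosphorus (P₂O₅))
  0.04x1 + 0.16x3 + 0.22x4 ≥ 0.34   (nitrogen)
  x1, x2, x3, x4, x5 ≥ 0.
The cheapest feasible vertex uses only rock phosphate, ammonium sulfate; bone meal, calcium nitrate, muriate of potash are not used. There the phosphorus (P₂O₅) and nitrogen constraints are tight.
That vertex is x2 = 0.8, x4 = 1.545.
Total cost: 0.3·0.8 + 0.45·1.545 = 0.93525.

€0.935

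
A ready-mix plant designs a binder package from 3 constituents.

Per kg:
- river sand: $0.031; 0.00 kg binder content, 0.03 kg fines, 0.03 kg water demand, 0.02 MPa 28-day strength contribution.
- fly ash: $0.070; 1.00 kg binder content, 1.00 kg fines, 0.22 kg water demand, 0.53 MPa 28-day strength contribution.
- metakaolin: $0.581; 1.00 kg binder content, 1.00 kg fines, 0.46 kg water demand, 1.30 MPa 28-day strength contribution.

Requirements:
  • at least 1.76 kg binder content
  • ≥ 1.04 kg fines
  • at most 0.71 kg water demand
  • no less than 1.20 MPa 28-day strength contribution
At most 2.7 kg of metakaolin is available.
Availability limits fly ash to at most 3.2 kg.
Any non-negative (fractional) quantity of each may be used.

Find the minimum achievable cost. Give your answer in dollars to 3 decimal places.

$0.158

This is a linear program. Let x1 = kg of river sand, x2 = kg of fly ash, x3 = kg of metakaolin.
Minimise 0.031x1 + 0.07x2 + 0.581x3 s.t.:
  1x2 + 1x3 ≥ 1.76   (binder content)
  0.03x1 + 1x2 + 1x3 ≥ 1.04   (fines)
  0.03x1 + 0.22x2 + 0.46x3 ≤ 0.71   (water demand)
  0.02x1 + 0.53x2 + 1.3x3 ≥ 1.2   (28-day strength contribution)
  x3 ≤ 2.7
  x2 ≤ 3.2
  x1, x2, x3 ≥ 0.
The cheapest feasible vertex uses only fly ash; river sand, metakaolin are not used. There the 28-day strength contribution constraint is tight.
So fly ash = 2.264 kg.
Total cost: 0.07·2.264 = 0.15848.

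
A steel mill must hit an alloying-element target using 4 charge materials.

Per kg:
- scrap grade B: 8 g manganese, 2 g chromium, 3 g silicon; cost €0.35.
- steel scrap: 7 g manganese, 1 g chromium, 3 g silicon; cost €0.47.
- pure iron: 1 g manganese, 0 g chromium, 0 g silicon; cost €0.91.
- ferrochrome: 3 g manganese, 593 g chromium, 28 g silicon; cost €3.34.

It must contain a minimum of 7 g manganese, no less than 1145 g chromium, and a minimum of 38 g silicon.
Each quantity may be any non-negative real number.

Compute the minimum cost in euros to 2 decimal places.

Set it up as a linear program. Let x1 = kg of scrap grade B, x2 = kg of steel scrap, x3 = kg of pure iron, x4 = kg of ferrochrome.
min 0.35x1 + 0.47x2 + 0.91x3 + 3.34x4 subject to:
  8x1 + 7x2 + 1x3 + 3x4 ≥ 7   (manganese)
  2x1 + 1x2 + 593x4 ≥ 1145   (chromium)
  3x1 + 3x2 + 28x4 ≥ 38   (silicon)
  x1, x2, x3, x4 ≥ 0.
The optimal basis is {scrap grade B, ferrochrome}; steel scrap, pure iron drop out. The manganese and chromium requirements are met with equality.
That vertex is x1 = 0.1511, x4 = 1.93.
Objective = 0.35·0.1511 + 3.34·1.93 = 6.4991.

€6.50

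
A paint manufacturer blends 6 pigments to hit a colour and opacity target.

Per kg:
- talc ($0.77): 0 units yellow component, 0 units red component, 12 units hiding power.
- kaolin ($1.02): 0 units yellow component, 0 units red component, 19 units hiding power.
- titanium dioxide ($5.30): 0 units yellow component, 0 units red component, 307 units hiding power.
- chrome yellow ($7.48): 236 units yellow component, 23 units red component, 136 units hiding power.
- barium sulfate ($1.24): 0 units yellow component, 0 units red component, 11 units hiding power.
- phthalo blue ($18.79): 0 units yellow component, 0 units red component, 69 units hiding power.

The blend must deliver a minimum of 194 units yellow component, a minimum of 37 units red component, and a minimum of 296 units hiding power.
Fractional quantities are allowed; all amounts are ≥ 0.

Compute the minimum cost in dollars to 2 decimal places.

Treat it as an LP. Let x1 = kg of talc, x2 = kg of kaolin, x3 = kg of titanium dioxide, x4 = kg of chrome yellow, x5 = kg of barium sulfate, x6 = kg of phthalo blue.
min 0.77x1 + 1.02x2 + 5.3x3 + 7.48x4 + 1.24x5 + 18.79x6 with:
  236x4 ≥ 194   (yellow component)
  23x4 ≥ 37   (red component)
  12x1 + 19x2 + 307x3 + 136x4 + 11x5 + 69x6 ≥ 296   (hiding power)
  x1, x2, x3, x4, x5, x6 ≥ 0.
The optimal basis is {titanium dioxide, chrome yellow}; talc, kaolin, barium sulfate, phthalo blue drop out. Binding constraints: red component and hiding power.
That vertex is x3 = 0.2515, x4 = 1.609.
Hence cost = 5.3·0.2515 + 7.48·1.609 = $13.3683.

$13.37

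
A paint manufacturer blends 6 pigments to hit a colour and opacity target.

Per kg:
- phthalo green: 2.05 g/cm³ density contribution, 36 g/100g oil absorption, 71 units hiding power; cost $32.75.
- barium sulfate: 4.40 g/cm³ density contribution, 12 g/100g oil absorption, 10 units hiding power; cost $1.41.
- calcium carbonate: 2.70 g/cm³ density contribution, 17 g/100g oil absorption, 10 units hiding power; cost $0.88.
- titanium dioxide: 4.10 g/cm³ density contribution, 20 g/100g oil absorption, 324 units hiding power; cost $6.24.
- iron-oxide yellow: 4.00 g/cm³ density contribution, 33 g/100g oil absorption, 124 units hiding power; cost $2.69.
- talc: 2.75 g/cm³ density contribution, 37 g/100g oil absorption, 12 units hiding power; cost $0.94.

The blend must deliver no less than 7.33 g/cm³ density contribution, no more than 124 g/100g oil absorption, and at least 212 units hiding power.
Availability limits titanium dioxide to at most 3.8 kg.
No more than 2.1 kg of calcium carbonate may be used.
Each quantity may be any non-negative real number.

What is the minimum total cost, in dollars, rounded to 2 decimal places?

Set it up as a linear program. Let x1 = kg of phthalo green, x2 = kg of barium sulfate, x3 = kg of calcium carbonate, x4 = kg of titanium dioxide, x5 = kg of iron-oxide yellow, x6 = kg of talc.
Minimise 32.75x1 + 1.41x2 + 0.88x3 + 6.24x4 + 2.69x5 + 0.94x6 s.t.:
  2.05x1 + 4.4x2 + 2.7x3 + 4.1x4 + 4x5 + 2.75x6 ≥ 7.33   (density contribution)
  36x1 + 12x2 + 17x3 + 20x4 + 33x5 + 37x6 ≤ 124   (oil absorption)
  71x1 + 10x2 + 10x3 + 324x4 + 124x5 + 12x6 ≥ 212   (hiding power)
  x4 ≤ 3.8
  x3 ≤ 2.1
  x1, x2, x3, x4, x5, x6 ≥ 0.
The optimal basis is {calcium carbonate, iron-oxide yellow}; phthalo green, barium sulfate, titanium dioxide, talc drop out. There the density contribution and hiding power constraints are tight.
So calcium carbonate = 0.2066 kg, iron-oxide yellow = 1.693 kg.
Cost = 0.88·0.2066 + 2.69·1.693 = 4.7360.

$4.74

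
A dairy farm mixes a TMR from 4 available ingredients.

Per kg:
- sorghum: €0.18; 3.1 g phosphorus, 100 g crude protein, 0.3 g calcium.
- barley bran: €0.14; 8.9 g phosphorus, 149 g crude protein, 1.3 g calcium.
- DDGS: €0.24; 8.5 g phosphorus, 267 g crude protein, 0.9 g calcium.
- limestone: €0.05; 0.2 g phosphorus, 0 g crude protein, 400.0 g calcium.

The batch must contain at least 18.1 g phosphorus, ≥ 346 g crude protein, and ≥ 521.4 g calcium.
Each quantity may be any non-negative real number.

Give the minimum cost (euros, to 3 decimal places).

Let x1 = kg of sorghum, x2 = kg of barley bran, x3 = kg of DDGS, x4 = kg of limestone.
Minimize 0.18x1 + 0.14x2 + 0.24x3 + 0.05x4 s.t.:
  3.1x1 + 8.9x2 + 8.5x3 + 0.2x4 ≥ 18.1   (phosphorus)
  100x1 + 149x2 + 267x3 ≥ 346   (crude protein)
  0.3x1 + 1.3x2 + 0.9x3 + 400x4 ≥ 521.4   (calcium)
  x1, x2, x3, x4 ≥ 0.
The optimal basis is {barley bran, DDGS, limestone}; sorghum drops out. The phosphorus, crude protein, calcium requirements are met with equality.
Solving gives x2 = 1.642, x3 = 0.3795, x4 = 1.297.
Hence cost = 0.14·1.642 + 0.24·0.3795 + 0.05·1.297 = €0.38581.

€0.386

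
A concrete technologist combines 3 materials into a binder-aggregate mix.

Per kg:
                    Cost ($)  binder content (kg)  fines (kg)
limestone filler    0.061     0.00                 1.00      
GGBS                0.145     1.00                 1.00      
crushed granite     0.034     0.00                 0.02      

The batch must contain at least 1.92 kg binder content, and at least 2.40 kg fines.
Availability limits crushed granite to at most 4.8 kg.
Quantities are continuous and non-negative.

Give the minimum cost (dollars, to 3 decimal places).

$0.308

This is a linear program. Let x1 = kg of limestone filler, x2 = kg of GGBS, x3 = kg of crushed granite.
min 0.061x1 + 0.145x2 + 0.034x3 subject to:
  1x2 ≥ 1.92   (binder content)
  1x1 + 1x2 + 0.02x3 ≥ 2.4   (fines)
  x3 ≤ 4.8
  x1, x2, x3 ≥ 0.
The optimal basis is {limestone filler, GGBS}; crushed granite drops out. The binder content and fines requirements are met with equality.
Optimal quantities: limestone filler = 0.48 kg, GGBS = 1.92 kg.
Cost = 0.061·0.48 + 0.145·1.92 = 0.30768.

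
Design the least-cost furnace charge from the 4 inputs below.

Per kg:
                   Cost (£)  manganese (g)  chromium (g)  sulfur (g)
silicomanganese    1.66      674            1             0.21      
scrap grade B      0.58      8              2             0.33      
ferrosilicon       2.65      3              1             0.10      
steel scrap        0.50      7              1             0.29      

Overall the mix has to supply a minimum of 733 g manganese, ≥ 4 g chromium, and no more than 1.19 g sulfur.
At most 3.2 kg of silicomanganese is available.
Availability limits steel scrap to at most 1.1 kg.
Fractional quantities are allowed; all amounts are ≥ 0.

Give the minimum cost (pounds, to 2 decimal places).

Let x1 = kg of silicomanganese, x2 = kg of scrap grade B, x3 = kg of ferrosilicon, x4 = kg of steel scrap.
Minimize 1.66x1 + 0.58x2 + 2.65x3 + 0.5x4 s.t.:
  674x1 + 8x2 + 3x3 + 7x4 ≥ 733   (manganese)
  1x1 + 2x2 + 1x3 + 1x4 ≥ 4   (chromium)
  0.21x1 + 0.33x2 + 0.1x3 + 0.29x4 ≤ 1.19   (sulfur)
  x1 ≤ 3.2
  x4 ≤ 1.1
  x1, x2, x3, x4 ≥ 0.
At the optimum only silicomanganese, scrap grade B are positive (ferrosilicon, steel scrap = 0). Binding constraints: manganese and chromium.
Optimal quantities: silicomanganese = 1.07 kg, scrap grade B = 1.465 kg.
Cost = 1.66·1.07 + 0.58·1.465 = 2.6259.

£2.63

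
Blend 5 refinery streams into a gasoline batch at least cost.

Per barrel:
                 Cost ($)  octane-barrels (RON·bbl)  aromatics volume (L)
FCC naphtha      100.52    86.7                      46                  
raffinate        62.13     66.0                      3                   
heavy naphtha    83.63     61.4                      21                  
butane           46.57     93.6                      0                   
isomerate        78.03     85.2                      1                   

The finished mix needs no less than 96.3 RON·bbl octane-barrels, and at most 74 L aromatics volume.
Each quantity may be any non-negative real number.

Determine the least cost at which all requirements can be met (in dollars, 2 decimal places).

Let x1 = barrels of FCC naphtha, x2 = barrels of raffinate, x3 = barrels of heavy naphtha, x4 = barrels of butane, x5 = barrels of isomerate.
Minimise 100.52x1 + 62.13x2 + 83.63x3 + 46.57x4 + 78.03x5 subject to:
  86.7x1 + 66x2 + 61.4x3 + 93.6x4 + 85.2x5 ≥ 96.3   (octane-barrels)
  46x1 + 3x2 + 21x3 + 1x5 ≤ 74   (aromatics volume)
  x1, x2, x3, x4, x5 ≥ 0.
The cheapest feasible vertex uses only butane; FCC naphtha, raffinate, heavy naphtha, isomerate are not used. Binding constraint: octane-barrels.
That vertex is x4 = 1.0288.
Hence cost = 46.57·1.0288 = $47.9112.

$47.91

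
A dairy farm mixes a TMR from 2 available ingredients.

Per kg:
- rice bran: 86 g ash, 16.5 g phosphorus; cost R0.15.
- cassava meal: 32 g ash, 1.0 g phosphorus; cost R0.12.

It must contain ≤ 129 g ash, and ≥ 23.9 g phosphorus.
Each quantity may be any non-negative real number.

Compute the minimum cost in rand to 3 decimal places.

Let x1 = kg of rice bran, x2 = kg of cassava meal.
Minimize 0.15x1 + 0.12x2 with:
  86x1 + 32x2 ≤ 129   (ash)
  16.5x1 + 1x2 ≥ 23.9   (phosphorus)
  x1, x2 ≥ 0.
At the optimum only rice bran is positive (cassava meal = 0). There the phosphorus constraint is tight.
Solving gives x1 = 1.448.
Total cost: 0.15·1.448 = 0.21720.

R0.217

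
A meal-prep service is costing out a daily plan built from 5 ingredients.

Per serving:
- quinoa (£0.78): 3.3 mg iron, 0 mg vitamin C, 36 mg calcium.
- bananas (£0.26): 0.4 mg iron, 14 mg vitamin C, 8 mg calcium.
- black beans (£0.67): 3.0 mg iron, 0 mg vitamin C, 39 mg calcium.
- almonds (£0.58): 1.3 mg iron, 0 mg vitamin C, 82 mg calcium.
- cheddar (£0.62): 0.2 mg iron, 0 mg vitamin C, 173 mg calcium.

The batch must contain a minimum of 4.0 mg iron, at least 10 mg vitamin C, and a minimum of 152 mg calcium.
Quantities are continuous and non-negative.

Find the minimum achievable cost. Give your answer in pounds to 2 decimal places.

£1.35

Treat it as an LP. Let x1 = servings of quinoa, x2 = servings of bananas, x3 = servings of black beans, x4 = servings of almonds, x5 = servings of cheddar.
min 0.78x1 + 0.26x2 + 0.67x3 + 0.58x4 + 0.62x5 subject to:
  3.3x1 + 0.4x2 + 3x3 + 1.3x4 + 0.2x5 ≥ 4   (iron)
  14x2 ≥ 10   (vitamin C)
  36x1 + 8x2 + 39x3 + 82x4 + 173x5 ≥ 152   (calcium)
  x1, x2, x3, x4, x5 ≥ 0.
The minimum-cost mix takes nothing from quinoa, almonds — only bananas, black beans, cheddar. The iron, vitamin C, calcium requirements are met with equality.
Solving gives x2 = 0.7143, x3 = 1.2, x5 = 0.5751.
Objective = 0.26·0.7143 + 0.67·1.2 + 0.62·0.5751 = 1.3463.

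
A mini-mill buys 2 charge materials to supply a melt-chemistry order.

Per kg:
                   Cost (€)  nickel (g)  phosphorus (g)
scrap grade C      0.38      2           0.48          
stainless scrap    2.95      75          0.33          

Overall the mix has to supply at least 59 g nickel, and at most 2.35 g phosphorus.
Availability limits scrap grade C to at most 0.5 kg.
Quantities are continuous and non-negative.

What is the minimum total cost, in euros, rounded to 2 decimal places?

Treat it as an LP. Let x1 = kg of scrap grade C, x2 = kg of stainless scrap.
min 0.38x1 + 2.95x2 subject to:
  2x1 + 75x2 ≥ 59   (nickel)
  0.48x1 + 0.33x2 ≤ 2.35   (phosphorus)
  x1 ≤ 0.5
  x1, x2 ≥ 0.
The minimum-cost mix takes nothing from scrap grade C — only stainless scrap. There the nickel constraint is tight.
Solving gives x2 = 0.7867.
Hence cost = 2.95·0.7867 = €2.3208.

€2.32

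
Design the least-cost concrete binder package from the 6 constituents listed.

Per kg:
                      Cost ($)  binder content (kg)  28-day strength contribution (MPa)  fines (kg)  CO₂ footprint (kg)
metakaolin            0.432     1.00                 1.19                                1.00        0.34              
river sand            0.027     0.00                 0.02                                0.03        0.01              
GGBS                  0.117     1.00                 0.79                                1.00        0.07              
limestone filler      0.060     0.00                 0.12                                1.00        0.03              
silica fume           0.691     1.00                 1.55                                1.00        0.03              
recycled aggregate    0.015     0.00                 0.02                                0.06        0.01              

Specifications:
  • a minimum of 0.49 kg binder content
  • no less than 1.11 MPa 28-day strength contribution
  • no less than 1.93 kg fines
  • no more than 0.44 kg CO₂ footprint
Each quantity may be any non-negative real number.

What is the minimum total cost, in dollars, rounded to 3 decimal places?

Let x1 = kg of metakaolin, x2 = kg of river sand, x3 = kg of GGBS, x4 = kg of limestone filler, x5 = kg of silica fume, x6 = kg of recycled aggregate.
min 0.432x1 + 0.027x2 + 0.117x3 + 0.06x4 + 0.691x5 + 0.015x6 subject to:
  1x1 + 1x3 + 1x5 ≥ 0.49   (binder content)
  1.19x1 + 0.02x2 + 0.79x3 + 0.12x4 + 1.55x5 + 0.02x6 ≥ 1.11   (28-day strength contribution)
  1x1 + 0.03x2 + 1x3 + 1x4 + 1x5 + 0.06x6 ≥ 1.93   (fines)
  0.34x1 + 0.01x2 + 0.07x3 + 0.03x4 + 0.03x5 + 0.01x6 ≤ 0.44   (CO₂ footprint)
  x1, x2, x3, x4, x5, x6 ≥ 0.
At the optimum only GGBS, limestone filler are positive (metakaolin, river sand, silica fume, recycled aggregate = 0). Binding constraints: 28-day strength contribution and fines.
That vertex is x3 = 1.311, x4 = 0.619.
Cost = 0.117·1.311 + 0.06·0.619 = 0.19053.

$0.191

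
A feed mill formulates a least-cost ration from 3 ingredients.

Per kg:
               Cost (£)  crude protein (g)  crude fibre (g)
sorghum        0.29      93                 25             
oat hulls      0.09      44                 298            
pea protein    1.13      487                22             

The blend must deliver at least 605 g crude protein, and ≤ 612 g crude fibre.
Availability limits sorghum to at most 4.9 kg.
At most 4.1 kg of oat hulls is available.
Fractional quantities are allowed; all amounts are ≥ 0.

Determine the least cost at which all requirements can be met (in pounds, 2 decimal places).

Let x1 = kg of sorghum, x2 = kg of oat hulls, x3 = kg of pea protein.
min 0.29x1 + 0.09x2 + 1.13x3 s.t.:
  93x1 + 44x2 + 487x3 ≥ 605   (crude protein)
  25x1 + 298x2 + 22x3 ≤ 612   (crude fibre)
  x1 ≤ 4.9
  x2 ≤ 4.1
  x1, x2, x3 ≥ 0.
The minimum-cost mix takes nothing from sorghum — only oat hulls, pea protein. There the crude protein and crude fibre constraints are tight.
So oat hulls = 1.975 kg, pea protein = 1.064 kg.
Cost = 0.09·1.975 + 1.13·1.064 = 1.3801.

£1.38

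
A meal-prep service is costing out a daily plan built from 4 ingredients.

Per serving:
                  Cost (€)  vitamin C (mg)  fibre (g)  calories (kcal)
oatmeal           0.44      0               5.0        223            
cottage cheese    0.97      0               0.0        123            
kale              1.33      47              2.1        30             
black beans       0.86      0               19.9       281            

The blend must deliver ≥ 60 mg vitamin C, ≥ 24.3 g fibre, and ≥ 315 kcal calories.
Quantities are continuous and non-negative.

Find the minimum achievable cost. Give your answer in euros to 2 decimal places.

€2.63

This is a linear program. Let x1 = servings of oatmeal, x2 = servings of cottage cheese, x3 = servings of kale, x4 = servings of black beans.
min 0.44x1 + 0.97x2 + 1.33x3 + 0.86x4 subject to:
  47x3 ≥ 60   (vitamin C)
  5x1 + 2.1x3 + 19.9x4 ≥ 24.3   (fibre)
  223x1 + 123x2 + 30x3 + 281x4 ≥ 315   (calories)
  x1, x2, x3, x4 ≥ 0.
The cheapest feasible vertex uses only kale, black beans; oatmeal, cottage cheese are not used. Binding constraints: vitamin C and fibre.
Optimal quantities: kale = 1.277 servings, black beans = 1.086 servings.
Total cost: 1.33·1.277 + 0.86·1.086 = 2.6324.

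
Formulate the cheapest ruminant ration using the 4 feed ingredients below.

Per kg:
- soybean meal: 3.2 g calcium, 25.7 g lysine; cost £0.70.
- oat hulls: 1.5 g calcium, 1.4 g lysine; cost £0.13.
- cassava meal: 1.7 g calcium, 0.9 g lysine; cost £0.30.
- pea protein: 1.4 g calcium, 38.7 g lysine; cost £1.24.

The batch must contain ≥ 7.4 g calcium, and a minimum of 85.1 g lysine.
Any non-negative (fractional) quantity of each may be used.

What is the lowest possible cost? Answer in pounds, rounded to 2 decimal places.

£2.32

Let x1 = kg of soybean meal, x2 = kg of oat hulls, x3 = kg of cassava meal, x4 = kg of pea protein.
Minimize 0.7x1 + 0.13x2 + 0.3x3 + 1.24x4 s.t.:
  3.2x1 + 1.5x2 + 1.7x3 + 1.4x4 ≥ 7.4   (calcium)
  25.7x1 + 1.4x2 + 0.9x3 + 38.7x4 ≥ 85.1   (lysine)
  x1, x2, x3, x4 ≥ 0.
The optimal basis is {soybean meal}; oat hulls, cassava meal, pea protein drop out. Binding constraint: lysine.
Optimal quantities: soybean meal = 3.311 kg.
Objective = 0.7·3.311 = 2.3177.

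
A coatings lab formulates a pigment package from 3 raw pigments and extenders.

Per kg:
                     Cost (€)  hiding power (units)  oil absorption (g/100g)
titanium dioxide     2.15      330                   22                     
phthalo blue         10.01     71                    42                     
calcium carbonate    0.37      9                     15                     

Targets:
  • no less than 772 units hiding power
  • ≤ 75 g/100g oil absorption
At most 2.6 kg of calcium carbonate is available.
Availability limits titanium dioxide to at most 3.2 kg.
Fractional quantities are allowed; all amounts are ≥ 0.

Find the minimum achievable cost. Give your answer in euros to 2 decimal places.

Set it up as a linear program. Let x1 = kg of titanium dioxide, x2 = kg of phthalo blue, x3 = kg of calcium carbonate.
Minimise 2.15x1 + 10.01x2 + 0.37x3 s.t.:
  330x1 + 71x2 + 9x3 ≥ 772   (hiding power)
  22x1 + 42x2 + 15x3 ≤ 75   (oil absorption)
  x3 ≤ 2.6
  x1 ≤ 3.2
  x1, x2, x3 ≥ 0.
The cheapest feasible vertex uses only titanium dioxide; phthalo blue, calcium carbonate are not used. There the hiding power constraint is tight.
Solving gives x1 = 2.339.
Hence cost = 2.15·2.339 = €5.0289.

€5.03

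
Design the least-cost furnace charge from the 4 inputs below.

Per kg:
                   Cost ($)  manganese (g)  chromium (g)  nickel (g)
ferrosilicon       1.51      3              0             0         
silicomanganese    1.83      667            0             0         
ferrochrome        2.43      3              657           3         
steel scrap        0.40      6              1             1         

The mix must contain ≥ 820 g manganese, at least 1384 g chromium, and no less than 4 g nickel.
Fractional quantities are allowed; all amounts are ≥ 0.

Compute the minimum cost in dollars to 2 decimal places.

Let x1 = kg of ferrosilicon, x2 = kg of silicomanganese, x3 = kg of ferrochrome, x4 = kg of steel scrap.
min 1.51x1 + 1.83x2 + 2.43x3 + 0.4x4 with:
  3x1 + 667x2 + 3x3 + 6x4 ≥ 820   (manganese)
  657x3 + 1x4 ≥ 1384   (chromium)
  3x3 + 1x4 ≥ 4   (nickel)
  x1, x2, x3, x4 ≥ 0.
The cheapest feasible vertex uses only silicomanganese, ferrochrome; ferrosilicon, steel scrap are not used. The manganese and chromium requirements are met with equality.
So silicomanganese = 1.22 kg, ferrochrome = 2.107 kg.
Cost = 1.83·1.22 + 2.43·2.107 = 7.3526.

$7.35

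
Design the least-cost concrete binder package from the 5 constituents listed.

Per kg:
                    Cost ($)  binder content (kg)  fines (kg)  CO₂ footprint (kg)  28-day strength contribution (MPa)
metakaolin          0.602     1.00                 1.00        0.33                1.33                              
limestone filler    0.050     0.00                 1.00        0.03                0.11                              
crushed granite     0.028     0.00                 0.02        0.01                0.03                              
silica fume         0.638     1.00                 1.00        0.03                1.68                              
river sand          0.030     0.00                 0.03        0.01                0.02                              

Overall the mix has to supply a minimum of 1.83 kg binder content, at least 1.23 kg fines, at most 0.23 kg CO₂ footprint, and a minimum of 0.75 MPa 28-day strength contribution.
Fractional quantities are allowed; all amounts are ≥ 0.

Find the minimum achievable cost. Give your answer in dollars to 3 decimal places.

Let x1 = kg of metakaolin, x2 = kg of limestone filler, x3 = kg of crushed granite, x4 = kg of silica fume, x5 = kg of river sand.
Minimize 0.602x1 + 0.05x2 + 0.028x3 + 0.638x4 + 0.03x5 subject to:
  1x1 + 1x4 ≥ 1.83   (binder content)
  1x1 + 1x2 + 0.02x3 + 1x4 + 0.03x5 ≥ 1.23   (fines)
  0.33x1 + 0.03x2 + 0.01x3 + 0.03x4 + 0.01x5 ≤ 0.23   (CO₂ footprint)
  1.33x1 + 0.11x2 + 0.03x3 + 1.68x4 + 0.02x5 ≥ 0.75   (28-day strength contribution)
  x1, x2, x3, x4, x5 ≥ 0.
The minimum-cost mix takes nothing from limestone filler, crushed granite, river sand — only metakaolin, silica fume. The binder content and CO₂ footprint requirements are met with equality.
Solving gives x1 = 0.58367, x4 = 1.2463.
Total cost: 0.602·0.58367 + 0.638·1.2463 = 1.14651.

$1.147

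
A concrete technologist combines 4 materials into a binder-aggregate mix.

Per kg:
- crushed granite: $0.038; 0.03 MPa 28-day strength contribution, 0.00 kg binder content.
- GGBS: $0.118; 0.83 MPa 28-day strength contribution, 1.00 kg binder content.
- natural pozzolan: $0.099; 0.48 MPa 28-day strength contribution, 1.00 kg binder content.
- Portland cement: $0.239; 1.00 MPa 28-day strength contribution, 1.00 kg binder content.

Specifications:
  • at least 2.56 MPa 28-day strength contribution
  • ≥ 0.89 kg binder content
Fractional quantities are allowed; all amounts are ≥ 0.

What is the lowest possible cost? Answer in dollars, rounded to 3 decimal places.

$0.364

Let x1 = kg of crushed granite, x2 = kg of GGBS, x3 = kg of natural pozzolan, x4 = kg of Portland cement.
Minimise 0.038x1 + 0.118x2 + 0.099x3 + 0.239x4 with:
  0.03x1 + 0.83x2 + 0.48x3 + 1x4 ≥ 2.56   (28-day strength contribution)
  1x2 + 1x3 + 1x4 ≥ 0.89   (binder content)
  x1, x2, x3, x4 ≥ 0.
The cheapest feasible vertex uses only GGBS; crushed granite, natural pozzolan, Portland cement are not used. Binding constraint: 28-day strength contribution.
So GGBS = 3.084 kg.
Hence cost = 0.118·3.084 = $0.36391.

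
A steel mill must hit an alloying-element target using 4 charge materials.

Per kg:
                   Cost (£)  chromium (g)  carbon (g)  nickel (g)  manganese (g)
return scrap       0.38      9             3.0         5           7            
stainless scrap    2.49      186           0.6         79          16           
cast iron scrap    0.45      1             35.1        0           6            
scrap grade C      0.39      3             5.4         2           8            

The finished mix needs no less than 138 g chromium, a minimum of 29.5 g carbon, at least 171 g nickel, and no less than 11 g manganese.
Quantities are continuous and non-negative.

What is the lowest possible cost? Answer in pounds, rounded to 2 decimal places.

This is a linear program. Let x1 = kg of return scrap, x2 = kg of stainless scrap, x3 = kg of cast iron scrap, x4 = kg of scrap grade C.
min 0.38x1 + 2.49x2 + 0.45x3 + 0.39x4 s.t.:
  9x1 + 186x2 + 1x3 + 3x4 ≥ 138   (chromium)
  3x1 + 0.6x2 + 35.1x3 + 5.4x4 ≥ 29.5   (carbon)
  5x1 + 79x2 + 2x4 ≥ 171   (nickel)
  7x1 + 16x2 + 6x3 + 8x4 ≥ 11   (manganese)
  x1, x2, x3, x4 ≥ 0.
At the optimum only stainless scrap, cast iron scrap are positive (return scrap, scrap grade C = 0). Binding constraints: carbon and nickel.
That vertex is x2 = 2.165, x3 = 0.8035.
Hence cost = 2.49·2.165 + 0.45·0.8035 = £5.7524.

£5.75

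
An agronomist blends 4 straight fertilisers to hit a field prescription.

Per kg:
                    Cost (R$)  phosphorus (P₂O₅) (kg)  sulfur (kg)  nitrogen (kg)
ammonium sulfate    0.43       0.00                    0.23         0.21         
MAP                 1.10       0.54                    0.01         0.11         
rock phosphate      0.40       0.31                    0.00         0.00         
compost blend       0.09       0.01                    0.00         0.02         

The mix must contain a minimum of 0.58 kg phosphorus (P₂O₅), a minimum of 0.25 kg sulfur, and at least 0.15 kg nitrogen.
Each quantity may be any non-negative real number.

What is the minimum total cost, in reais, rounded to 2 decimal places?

R$1.22

Let x1 = kg of ammonium sulfate, x2 = kg of MAP, x3 = kg of rock phosphate, x4 = kg of compost blend.
Minimise 0.43x1 + 1.1x2 + 0.4x3 + 0.09x4 subject to:
  0.54x2 + 0.31x3 + 0.01x4 ≥ 0.58   (phosphorus (P₂O₅))
  0.23x1 + 0.01x2 ≥ 0.25   (sulfur)
  0.21x1 + 0.11x2 + 0.02x4 ≥ 0.15   (nitrogen)
  x1, x2, x3, x4 ≥ 0.
The optimal basis is {ammonium sulfate, rock phosphate}; MAP, compost blend drop out. Binding constraints: phosphorus (P₂O₅) and sulfur.
So ammonium sulfate = 1.087 kg, rock phosphate = 1.871 kg.
Cost = 0.43·1.087 + 0.4·1.871 = 1.2158.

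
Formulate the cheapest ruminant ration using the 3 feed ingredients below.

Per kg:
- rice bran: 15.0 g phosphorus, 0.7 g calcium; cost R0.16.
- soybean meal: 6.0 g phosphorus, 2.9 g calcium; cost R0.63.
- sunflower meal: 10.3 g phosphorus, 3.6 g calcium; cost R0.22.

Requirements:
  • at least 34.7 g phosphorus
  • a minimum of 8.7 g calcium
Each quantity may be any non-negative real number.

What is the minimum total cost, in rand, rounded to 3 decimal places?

R0.620

Let x1 = kg of rice bran, x2 = kg of soybean meal, x3 = kg of sunflower meal.
Minimise 0.16x1 + 0.63x2 + 0.22x3 subject to:
  15x1 + 6x2 + 10.3x3 ≥ 34.7   (phosphorus)
  0.7x1 + 2.9x2 + 3.6x3 ≥ 8.7   (calcium)
  x1, x2, x3 ≥ 0.
At the optimum only rice bran, sunflower meal are positive (soybean meal = 0). The phosphorus and calcium requirements are met with equality.
That vertex is x1 = 0.7546, x3 = 2.27.
Hence cost = 0.16·0.7546 + 0.22·2.27 = R0.62014.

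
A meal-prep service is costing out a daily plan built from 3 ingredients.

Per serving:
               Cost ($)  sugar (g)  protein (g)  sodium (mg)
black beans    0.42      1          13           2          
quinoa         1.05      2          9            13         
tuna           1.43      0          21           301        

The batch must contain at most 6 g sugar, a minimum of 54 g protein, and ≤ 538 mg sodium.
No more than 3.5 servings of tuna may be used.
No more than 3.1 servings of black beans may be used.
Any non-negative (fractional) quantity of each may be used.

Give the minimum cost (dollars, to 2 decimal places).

Let x1 = servings of black beans, x2 = servings of quinoa, x3 = servings of tuna.
Minimize 0.42x1 + 1.05x2 + 1.43x3 with:
  1x1 + 2x2 ≤ 6   (sugar)
  13x1 + 9x2 + 21x3 ≥ 54   (protein)
  2x1 + 13x2 + 301x3 ≤ 538   (sodium)
  x3 ≤ 3.5
  x1 ≤ 3.1
  x1, x2, x3 ≥ 0.
The optimal basis is {black beans, tuna}; quinoa drops out. There the protein and the black beans cap constraints are tight.
So black beans = 3.1 servings, tuna = 0.6524 servings.
Hence cost = 0.42·3.1 + 1.43·0.6524 = $2.2349.

$2.23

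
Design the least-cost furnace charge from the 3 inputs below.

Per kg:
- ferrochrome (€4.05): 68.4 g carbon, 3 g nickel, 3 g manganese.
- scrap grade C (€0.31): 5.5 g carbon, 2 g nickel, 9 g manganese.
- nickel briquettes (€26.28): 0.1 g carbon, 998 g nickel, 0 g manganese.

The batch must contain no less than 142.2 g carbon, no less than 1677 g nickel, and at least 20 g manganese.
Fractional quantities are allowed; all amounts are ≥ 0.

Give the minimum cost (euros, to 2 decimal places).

€50.81

Let x1 = kg of ferrochrome, x2 = kg of scrap grade C, x3 = kg of nickel briquettes.
Minimise 4.05x1 + 0.31x2 + 26.28x3 s.t.:
  68.4x1 + 5.5x2 + 0.1x3 ≥ 142.2   (carbon)
  3x1 + 2x2 + 998x3 ≥ 1677   (nickel)
  3x1 + 9x2 ≥ 20   (manganese)
  x1, x2, x3 ≥ 0.
At the optimum only scrap grade C, nickel briquettes are positive (ferrochrome = 0). Binding constraints: carbon and nickel.
Optimal quantities: scrap grade C = 25.82 kg, nickel briquettes = 1.629 kg.
Total cost: 0.31·25.82 + 26.28·1.629 = 50.8143.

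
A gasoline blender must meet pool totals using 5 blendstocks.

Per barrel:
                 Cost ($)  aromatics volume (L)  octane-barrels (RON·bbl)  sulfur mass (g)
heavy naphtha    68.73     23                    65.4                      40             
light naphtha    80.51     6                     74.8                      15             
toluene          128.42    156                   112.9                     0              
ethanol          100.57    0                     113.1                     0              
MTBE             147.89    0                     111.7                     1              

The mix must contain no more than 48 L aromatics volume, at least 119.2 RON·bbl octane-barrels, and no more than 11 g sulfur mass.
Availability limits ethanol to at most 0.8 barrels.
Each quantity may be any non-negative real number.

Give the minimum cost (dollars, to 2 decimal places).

$111.04

This is a linear program. Let x1 = barrels of heavy naphtha, x2 = barrels of light naphtha, x3 = barrels of toluene, x4 = barrels of ethanol, x5 = barrels of MTBE.
Minimize 68.73x1 + 80.51x2 + 128.42x3 + 100.57x4 + 147.89x5 subject to:
  23x1 + 6x2 + 156x3 ≤ 48   (aromatics volume)
  65.4x1 + 74.8x2 + 112.9x3 + 113.1x4 + 111.7x5 ≥ 119.2   (octane-barrels)
  40x1 + 15x2 + 1x5 ≤ 11   (sulfur mass)
  x4 ≤ 0.8
  x1, x2, x3, x4, x5 ≥ 0.
The minimum-cost mix takes nothing from toluene, MTBE — only heavy naphtha, light naphtha, ethanol. There the octane-barrels, sulfur mass, the ethanol cap constraints are tight.
That vertex is x1 = 0.1949, x2 = 0.2135, x4 = 0.8.
Objective = 68.73·0.1949 + 80.51·0.2135 + 100.57·0.8 = 111.0404.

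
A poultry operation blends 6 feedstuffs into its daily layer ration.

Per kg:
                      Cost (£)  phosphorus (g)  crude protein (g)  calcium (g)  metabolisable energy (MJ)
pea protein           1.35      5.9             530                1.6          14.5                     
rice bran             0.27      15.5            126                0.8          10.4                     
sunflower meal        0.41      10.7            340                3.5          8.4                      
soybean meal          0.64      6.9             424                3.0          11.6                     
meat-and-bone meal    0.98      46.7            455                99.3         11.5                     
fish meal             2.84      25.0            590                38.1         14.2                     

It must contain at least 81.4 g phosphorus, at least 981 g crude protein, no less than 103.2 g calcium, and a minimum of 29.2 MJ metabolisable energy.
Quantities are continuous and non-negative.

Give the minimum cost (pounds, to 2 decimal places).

Let x1 = kg of pea protein, x2 = kg of rice bran, x3 = kg of sunflower meal, x4 = kg of soybean meal, x5 = kg of meat-and-bone meal, x6 = kg of fish meal.
Minimise 1.35x1 + 0.27x2 + 0.41x3 + 0.64x4 + 0.98x5 + 2.84x6 subject to:
  5.9x1 + 15.5x2 + 10.7x3 + 6.9x4 + 46.7x5 + 25x6 ≥ 81.4   (phosphorus)
  530x1 + 126x2 + 340x3 + 424x4 + 455x5 + 590x6 ≥ 981   (crude protein)
  1.6x1 + 0.8x2 + 3.5x3 + 3x4 + 99.3x5 + 38.1x6 ≥ 103.2   (calcium)
  14.5x1 + 10.4x2 + 8.4x3 + 11.6x4 + 11.5x5 + 14.2x6 ≥ 29.2   (metabolisable energy)
  x1, x2, x3, x4, x5, x6 ≥ 0.
The cheapest feasible vertex uses only rice bran, sunflower meal, meat-and-bone meal; pea protein, soybean meal, fish meal are not used. There the phosphorus, crude protein, calcium constraints are tight.
Optimal quantities: rice bran = 1.595 kg, sunflower meal = 0.9663 kg, meat-and-bone meal = 0.9924 kg.
Total cost: 0.27·1.595 + 0.41·0.9663 + 0.98·0.9924 = 1.7994.

£1.80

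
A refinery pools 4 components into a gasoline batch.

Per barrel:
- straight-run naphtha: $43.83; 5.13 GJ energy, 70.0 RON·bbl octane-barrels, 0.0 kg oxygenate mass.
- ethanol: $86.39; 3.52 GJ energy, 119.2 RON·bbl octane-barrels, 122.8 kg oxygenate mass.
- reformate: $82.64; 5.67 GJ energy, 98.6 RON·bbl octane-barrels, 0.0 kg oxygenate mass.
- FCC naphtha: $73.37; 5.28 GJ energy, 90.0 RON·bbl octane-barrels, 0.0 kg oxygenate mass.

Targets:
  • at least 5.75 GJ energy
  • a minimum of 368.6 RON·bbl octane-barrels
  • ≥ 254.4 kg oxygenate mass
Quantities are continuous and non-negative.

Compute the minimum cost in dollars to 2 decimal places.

Let x1 = barrels of straight-run naphtha, x2 = barrels of ethanol, x3 = barrels of reformate, x4 = barrels of FCC naphtha.
Minimize 43.83x1 + 86.39x2 + 82.64x3 + 73.37x4 with:
  5.13x1 + 3.52x2 + 5.67x3 + 5.28x4 ≥ 5.75   (energy)
  70x1 + 119.2x2 + 98.6x3 + 90x4 ≥ 368.6   (octane-barrels)
  122.8x2 ≥ 254.4   (oxygenate mass)
  x1, x2, x3, x4 ≥ 0.
The cheapest feasible vertex uses only straight-run naphtha, ethanol; reformate, FCC naphtha are not used. The octane-barrels and oxygenate mass requirements are met with equality.
Optimal quantities: straight-run naphtha = 1.738 barrels, ethanol = 2.0717 barrels.
Objective = 43.83·1.738 + 86.39·2.0717 = 255.1507.

$255.15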